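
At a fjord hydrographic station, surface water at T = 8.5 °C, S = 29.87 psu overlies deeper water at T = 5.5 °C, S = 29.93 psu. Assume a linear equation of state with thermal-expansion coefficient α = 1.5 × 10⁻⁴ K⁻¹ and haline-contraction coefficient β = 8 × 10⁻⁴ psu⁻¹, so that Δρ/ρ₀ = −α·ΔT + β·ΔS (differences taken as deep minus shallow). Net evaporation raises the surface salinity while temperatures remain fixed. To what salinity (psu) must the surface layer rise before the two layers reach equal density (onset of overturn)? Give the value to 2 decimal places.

Neutral buoyancy requires −α(T_deep − T_surf) + β(S_deep − S_surf′) = 0.
S_surf′ = S_deep − (α/β)·ΔT = 29.93 − (1.5 × 10⁻⁴/8 × 10⁻⁴)·(-3.0) = 30.4925 psu.
Increase required: 30.4925 − 29.87 = 0.6225 psu.

30.49 psu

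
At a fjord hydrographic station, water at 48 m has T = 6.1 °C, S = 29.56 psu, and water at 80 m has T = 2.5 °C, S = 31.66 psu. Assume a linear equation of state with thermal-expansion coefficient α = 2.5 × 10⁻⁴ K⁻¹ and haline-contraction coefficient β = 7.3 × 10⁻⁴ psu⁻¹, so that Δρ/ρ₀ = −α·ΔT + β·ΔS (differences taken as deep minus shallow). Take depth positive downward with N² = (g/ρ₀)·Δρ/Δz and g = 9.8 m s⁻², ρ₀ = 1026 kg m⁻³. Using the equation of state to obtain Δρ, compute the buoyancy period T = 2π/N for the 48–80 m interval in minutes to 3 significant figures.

3.84 min

ΔT = -3.6 K, ΔS = +2.10 psu (deep − shallow).
Δρ/ρ₀ = −αΔT + βΔS = 9.00 × 10⁻⁴ + 1.533 × 10⁻³ = 2.433 × 10⁻³, so Δρ ≈ 2.496 kg m⁻³.
N² = (g/ρ₀)·Δρ/Δz = g·(Δρ/ρ₀)/Δz = 9.8 × 2.433 × 10⁻³ / 32 = 7.4511 × 10⁻⁴ s⁻².
N = √(7.4511 × 10⁻⁴) = 0.027297 rad s⁻¹ → T = 2π/N = 230.18 s = 3.8363 min ≈ 3.84 min.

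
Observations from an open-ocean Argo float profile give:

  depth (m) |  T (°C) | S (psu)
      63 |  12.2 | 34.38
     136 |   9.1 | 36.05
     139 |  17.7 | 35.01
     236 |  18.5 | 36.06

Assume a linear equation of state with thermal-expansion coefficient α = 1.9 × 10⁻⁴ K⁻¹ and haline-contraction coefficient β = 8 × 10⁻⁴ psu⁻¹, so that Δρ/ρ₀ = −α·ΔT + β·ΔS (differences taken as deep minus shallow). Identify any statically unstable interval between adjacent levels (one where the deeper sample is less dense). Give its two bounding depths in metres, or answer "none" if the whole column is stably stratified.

136–139 m

Evaluate Δρ/ρ₀ = −αΔT + βΔS across each adjacent pair:
  63–136 m: −αΔT+βΔS = −(1.9 × 10⁻⁴)(-3.1)+(8 × 10⁻⁴)(+1.67) = 1.9 × 10⁻³ → stable
  136–139 m: −αΔT+βΔS = −(1.9 × 10⁻⁴)(+8.6)+(8 × 10⁻⁴)(-1.04) = -2.5 × 10⁻³ → UNSTABLE
  139–236 m: −αΔT+βΔS = −(1.9 × 10⁻⁴)(+0.8)+(8 × 10⁻⁴)(+1.05) = 6.9 × 10⁻⁴ → stable
The 136–139 m interval has Δρ < 0: lighter water underlies denser water.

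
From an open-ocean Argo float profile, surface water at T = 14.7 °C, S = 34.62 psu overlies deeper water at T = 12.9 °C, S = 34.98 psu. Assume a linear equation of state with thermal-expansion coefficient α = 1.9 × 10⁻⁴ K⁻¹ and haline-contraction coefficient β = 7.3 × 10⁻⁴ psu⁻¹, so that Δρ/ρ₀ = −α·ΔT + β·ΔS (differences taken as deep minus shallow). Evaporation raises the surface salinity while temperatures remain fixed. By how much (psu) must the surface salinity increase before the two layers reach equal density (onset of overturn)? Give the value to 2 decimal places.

Neutral buoyancy requires −α(T_deep − T_surf) + β(S_deep − S_surf′) = 0.
S_surf′ = S_deep − (α/β)·ΔT = 34.98 − (1.9 × 10⁻⁴/7.3 × 10⁻⁴)·(-1.8) = 35.4485 psu.
Increase required: 35.4485 − 34.62 = 0.8285 psu.

0.83 psu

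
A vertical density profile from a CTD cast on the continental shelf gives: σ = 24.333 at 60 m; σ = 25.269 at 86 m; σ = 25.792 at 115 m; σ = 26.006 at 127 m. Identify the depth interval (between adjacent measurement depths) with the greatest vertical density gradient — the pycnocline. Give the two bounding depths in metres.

Compute the density gradient over each adjacent pair:
  60–86 m: Δρ/Δz = 0.936/26 = 0.036 kg m⁻⁴
  86–115 m: Δρ/Δz = 0.523/29 = 0.018 kg m⁻⁴
  115–127 m: Δρ/Δz = 0.214/12 = 0.018 kg m⁻⁴
The largest gradient is in the 60–86 m interval — the pycnocline.

60–86 m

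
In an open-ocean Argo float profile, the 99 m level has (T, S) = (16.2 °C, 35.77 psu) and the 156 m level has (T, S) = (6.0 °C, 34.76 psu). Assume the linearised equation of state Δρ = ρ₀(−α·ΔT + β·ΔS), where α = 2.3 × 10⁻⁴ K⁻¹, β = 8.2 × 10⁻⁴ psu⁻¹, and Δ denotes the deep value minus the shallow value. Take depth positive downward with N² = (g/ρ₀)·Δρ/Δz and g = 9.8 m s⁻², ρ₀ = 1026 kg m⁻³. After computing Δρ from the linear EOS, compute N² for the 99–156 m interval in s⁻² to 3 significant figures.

2.61 × 10⁻⁴ s⁻²

ΔT = -10.2 K, ΔS = -1.01 psu (deep − shallow).
Δρ/ρ₀ = −αΔT + βΔS = 2.346 × 10⁻³ − 8.282 × 10⁻⁴ = 1.5178 × 10⁻³, so Δρ ≈ 1.557 kg m⁻³.
N² = (g/ρ₀)·Δρ/Δz = g·(Δρ/ρ₀)/Δz = 9.8 × 1.5178 × 10⁻³ / 57 = 2.6096 × 10⁻⁴ s⁻² ≈ 2.61 × 10⁻⁴ s⁻².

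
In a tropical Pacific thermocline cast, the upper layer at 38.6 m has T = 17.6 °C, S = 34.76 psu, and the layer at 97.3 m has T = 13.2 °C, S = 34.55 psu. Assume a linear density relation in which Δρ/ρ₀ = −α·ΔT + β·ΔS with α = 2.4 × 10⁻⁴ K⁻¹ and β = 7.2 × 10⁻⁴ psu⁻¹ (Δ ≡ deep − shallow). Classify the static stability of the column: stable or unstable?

ΔT = 13.2 − 17.6 = -4.4 K and ΔS = 34.55 − 34.76 = -0.21 psu (deep − shallow).
−αΔT = 1.056 × 10⁻³; βΔS = -1.512 × 10⁻⁴; sum Δρ/ρ₀ = 9.048 × 10⁻⁴.
Δρ/ρ₀ > 0, so Δρ > 0: deeper water is denser → statically stable.

stable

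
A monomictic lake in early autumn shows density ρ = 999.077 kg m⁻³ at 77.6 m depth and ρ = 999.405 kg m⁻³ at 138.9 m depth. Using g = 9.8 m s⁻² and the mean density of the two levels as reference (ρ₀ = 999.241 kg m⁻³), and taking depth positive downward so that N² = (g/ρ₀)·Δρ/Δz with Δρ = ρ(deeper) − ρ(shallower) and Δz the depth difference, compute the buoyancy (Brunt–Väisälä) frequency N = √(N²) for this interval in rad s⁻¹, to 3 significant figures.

Δρ = 999.405 − 999.077 = 0.328 kg m⁻³ over Δz = 138.9 − 77.6 = 61.3 m.
N² = (9.8/999.241) × (0.328/61.3) = 5.2477 × 10⁻⁵ s⁻².
N = √(5.2477 × 10⁻⁵) = 7.2441 × 10⁻³ rad s⁻¹ ≈ 7.24 × 10⁻³ rad s⁻¹.
N² > 0, so the interval is statically stable.

7.24 × 10⁻³ rad s⁻¹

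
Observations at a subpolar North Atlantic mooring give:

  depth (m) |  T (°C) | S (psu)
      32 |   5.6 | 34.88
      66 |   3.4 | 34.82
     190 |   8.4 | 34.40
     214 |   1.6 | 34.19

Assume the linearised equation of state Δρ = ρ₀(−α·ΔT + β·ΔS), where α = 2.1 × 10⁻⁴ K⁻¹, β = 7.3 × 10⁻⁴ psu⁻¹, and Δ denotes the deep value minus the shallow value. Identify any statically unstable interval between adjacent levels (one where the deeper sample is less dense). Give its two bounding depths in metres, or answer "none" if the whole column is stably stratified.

Evaluate Δρ/ρ₀ = −αΔT + βΔS across each adjacent pair:
  32–66 m: −αΔT+βΔS = −(2.1 × 10⁻⁴)(-2.2)+(7.3 × 10⁻⁴)(-0.06) = 4.2 × 10⁻⁴ → stable
  66–190 m: −αΔT+βΔS = −(2.1 × 10⁻⁴)(+5.0)+(7.3 × 10⁻⁴)(-0.42) = -1.4 × 10⁻³ → UNSTABLE
  190–214 m: −αΔT+βΔS = −(2.1 × 10⁻⁴)(-6.8)+(7.3 × 10⁻⁴)(-0.21) = 1.3 × 10⁻³ → stable
The 66–190 m interval has Δρ < 0: lighter water underlies denser water.

66–190 m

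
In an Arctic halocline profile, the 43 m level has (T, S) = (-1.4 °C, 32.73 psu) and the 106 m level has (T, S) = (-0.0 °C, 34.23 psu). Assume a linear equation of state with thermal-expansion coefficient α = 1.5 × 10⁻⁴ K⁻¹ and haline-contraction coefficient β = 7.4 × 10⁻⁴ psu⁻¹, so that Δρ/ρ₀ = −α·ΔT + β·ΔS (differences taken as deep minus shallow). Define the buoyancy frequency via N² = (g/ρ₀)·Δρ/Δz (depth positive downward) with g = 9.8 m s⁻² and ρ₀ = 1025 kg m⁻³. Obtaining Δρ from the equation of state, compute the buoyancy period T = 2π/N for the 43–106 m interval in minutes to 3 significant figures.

8.85 min

ΔT = +1.4 K, ΔS = +1.50 psu (deep − shallow).
Δρ/ρ₀ = −αΔT + βΔS = -2.10 × 10⁻⁴ + 1.11 × 10⁻³ = 9.00 × 10⁻⁴, so Δρ ≈ 0.9225 kg m⁻³.
N² = (g/ρ₀)·Δρ/Δz = g·(Δρ/ρ₀)/Δz = 9.8 × 9.00 × 10⁻⁴ / 63 = 1.4000 × 10⁻⁴ s⁻².
N = √(1.4000 × 10⁻⁴) = 0.011832 rad s⁻¹ → T = 2π/N = 531.03 s = 8.8505 min ≈ 8.85 min.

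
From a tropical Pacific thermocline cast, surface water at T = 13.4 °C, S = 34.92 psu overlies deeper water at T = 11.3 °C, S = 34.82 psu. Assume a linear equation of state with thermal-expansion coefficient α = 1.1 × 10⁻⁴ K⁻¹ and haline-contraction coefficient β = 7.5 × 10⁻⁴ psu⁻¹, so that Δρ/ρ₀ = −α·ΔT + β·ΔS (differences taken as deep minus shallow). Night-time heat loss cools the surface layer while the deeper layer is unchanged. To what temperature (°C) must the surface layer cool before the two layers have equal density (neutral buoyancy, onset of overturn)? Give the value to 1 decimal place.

12.0 °C

Neutral buoyancy requires Δρ = 0, i.e. −α(T_deep − T_surf′) + β(S_deep − S_surf) = 0.
T_surf′ = T_deep − (β/α)·ΔS = 11.3 − (7.5 × 10⁻⁴/1.1 × 10⁻⁴)·(-0.10) = 11.982 °C.
Cooling required: 13.4 − (11.982) = 1.418 °C.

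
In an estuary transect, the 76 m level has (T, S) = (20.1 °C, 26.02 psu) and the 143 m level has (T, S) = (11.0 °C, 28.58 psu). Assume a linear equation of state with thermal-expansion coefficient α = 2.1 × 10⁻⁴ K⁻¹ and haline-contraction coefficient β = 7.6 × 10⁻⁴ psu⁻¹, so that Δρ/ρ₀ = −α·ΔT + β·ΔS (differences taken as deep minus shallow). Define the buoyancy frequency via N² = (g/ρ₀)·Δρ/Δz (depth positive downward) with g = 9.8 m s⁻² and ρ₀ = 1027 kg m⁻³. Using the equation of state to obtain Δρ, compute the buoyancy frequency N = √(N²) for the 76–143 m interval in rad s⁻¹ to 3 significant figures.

0.0238 rad s⁻¹

ΔT = -9.1 K, ΔS = +2.56 psu (deep − shallow).
Δρ/ρ₀ = −αΔT + βΔS = 1.911 × 10⁻³ + 1.9456 × 10⁻³ = 3.8566 × 10⁻³, so Δρ ≈ 3.961 kg m⁻³.
N² = (g/ρ₀)·Δρ/Δz = g·(Δρ/ρ₀)/Δz = 9.8 × 3.8566 × 10⁻³ / 67 = 5.6410 × 10⁻⁴ s⁻².
N = √(5.6410 × 10⁻⁴) = 0.023751 rad s⁻¹ ≈ 0.0238 rad s⁻¹.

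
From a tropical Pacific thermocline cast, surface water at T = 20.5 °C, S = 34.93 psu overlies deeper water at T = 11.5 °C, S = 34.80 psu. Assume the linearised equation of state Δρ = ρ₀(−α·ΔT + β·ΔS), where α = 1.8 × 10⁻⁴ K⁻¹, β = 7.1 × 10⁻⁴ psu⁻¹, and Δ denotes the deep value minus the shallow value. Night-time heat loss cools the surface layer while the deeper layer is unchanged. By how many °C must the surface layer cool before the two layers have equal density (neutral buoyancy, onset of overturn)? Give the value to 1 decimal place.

Neutral buoyancy requires Δρ = 0, i.e. −α(T_deep − T_surf′) + β(S_deep − S_surf) = 0.
T_surf′ = T_deep − (β/α)·ΔS = 11.5 − (7.1 × 10⁻⁴/1.8 × 10⁻⁴)·(-0.13) = 12.013 °C.
Cooling required: 20.5 − (12.013) = 8.487 °C.

8.5 °C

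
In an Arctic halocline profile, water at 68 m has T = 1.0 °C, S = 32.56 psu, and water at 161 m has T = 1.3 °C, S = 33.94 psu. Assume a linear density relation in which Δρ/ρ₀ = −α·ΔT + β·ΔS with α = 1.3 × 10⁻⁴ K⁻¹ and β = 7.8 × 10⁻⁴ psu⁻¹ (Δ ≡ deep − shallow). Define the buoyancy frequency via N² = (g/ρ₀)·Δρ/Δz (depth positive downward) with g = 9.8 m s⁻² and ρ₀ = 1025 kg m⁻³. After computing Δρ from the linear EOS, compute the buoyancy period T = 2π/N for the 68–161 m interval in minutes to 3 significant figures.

10.0 min

ΔT = +0.3 K, ΔS = +1.38 psu (deep − shallow).
Δρ/ρ₀ = −αΔT + βΔS = -3.90 × 10⁻⁵ + 1.0764 × 10⁻³ = 1.0374 × 10⁻³, so Δρ ≈ 1.063 kg m⁻³.
N² = (g/ρ₀)·Δρ/Δz = g·(Δρ/ρ₀)/Δz = 9.8 × 1.0374 × 10⁻³ / 93 = 1.0932 × 10⁻⁴ s⁻².
N = √(1.0932 × 10⁻⁴) = 0.010456 rad s⁻¹ → T = 2π/N = 600.92 s = 10.015 min ≈ 10.0 min.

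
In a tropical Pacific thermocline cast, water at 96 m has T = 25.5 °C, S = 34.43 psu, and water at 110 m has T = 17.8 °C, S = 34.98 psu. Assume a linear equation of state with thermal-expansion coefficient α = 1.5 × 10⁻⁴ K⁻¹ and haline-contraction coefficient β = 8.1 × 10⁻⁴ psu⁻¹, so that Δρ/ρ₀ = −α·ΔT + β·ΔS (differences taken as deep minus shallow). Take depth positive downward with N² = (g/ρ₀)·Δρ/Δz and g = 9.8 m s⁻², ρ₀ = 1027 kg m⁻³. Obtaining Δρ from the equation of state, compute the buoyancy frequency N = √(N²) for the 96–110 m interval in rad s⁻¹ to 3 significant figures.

0.0335 rad s⁻¹

ΔT = -7.7 K, ΔS = +0.55 psu (deep − shallow).
Δρ/ρ₀ = −αΔT + βΔS = 1.155 × 10⁻³ + 4.455 × 10⁻⁴ = 1.6005 × 10⁻³, so Δρ ≈ 1.644 kg m⁻³.
N² = (g/ρ₀)·Δρ/Δz = g·(Δρ/ρ₀)/Δz = 9.8 × 1.6005 × 10⁻³ / 14 = 1.1204 × 10⁻³ s⁻².
N = √(1.1204 × 10⁻³) = 0.033472 rad s⁻¹ ≈ 0.0335 rad s⁻¹.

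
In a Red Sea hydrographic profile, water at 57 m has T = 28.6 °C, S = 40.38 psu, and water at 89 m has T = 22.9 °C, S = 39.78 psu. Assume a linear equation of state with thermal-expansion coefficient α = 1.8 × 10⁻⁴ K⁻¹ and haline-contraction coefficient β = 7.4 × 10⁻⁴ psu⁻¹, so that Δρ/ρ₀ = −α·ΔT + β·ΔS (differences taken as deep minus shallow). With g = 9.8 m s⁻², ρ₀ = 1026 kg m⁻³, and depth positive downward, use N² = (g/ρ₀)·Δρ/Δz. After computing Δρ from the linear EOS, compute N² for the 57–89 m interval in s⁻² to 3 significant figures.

ΔT = -5.7 K, ΔS = -0.60 psu (deep − shallow).
Δρ/ρ₀ = −αΔT + βΔS = 1.026 × 10⁻³ − 4.44 × 10⁻⁴ = 5.82 × 10⁻⁴, so Δρ ≈ 0.5971 kg m⁻³.
N² = (g/ρ₀)·Δρ/Δz = g·(Δρ/ρ₀)/Δz = 9.8 × 5.82 × 10⁻⁴ / 32 = 1.7824 × 10⁻⁴ s⁻² ≈ 1.78 × 10⁻⁴ s⁻².

1.78 × 10⁻⁴ s⁻²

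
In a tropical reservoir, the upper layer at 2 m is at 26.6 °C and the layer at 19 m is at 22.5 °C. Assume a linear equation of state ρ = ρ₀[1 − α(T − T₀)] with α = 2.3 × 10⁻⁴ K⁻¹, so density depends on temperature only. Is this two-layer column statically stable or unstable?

ΔT = 22.5 − 26.6 = -4.1 K, so Δρ/ρ₀ = −αΔT = 9.43 × 10⁻⁴.
Δρ/ρ₀ > 0, so Δρ > 0: deeper water is denser → statically stable.

stable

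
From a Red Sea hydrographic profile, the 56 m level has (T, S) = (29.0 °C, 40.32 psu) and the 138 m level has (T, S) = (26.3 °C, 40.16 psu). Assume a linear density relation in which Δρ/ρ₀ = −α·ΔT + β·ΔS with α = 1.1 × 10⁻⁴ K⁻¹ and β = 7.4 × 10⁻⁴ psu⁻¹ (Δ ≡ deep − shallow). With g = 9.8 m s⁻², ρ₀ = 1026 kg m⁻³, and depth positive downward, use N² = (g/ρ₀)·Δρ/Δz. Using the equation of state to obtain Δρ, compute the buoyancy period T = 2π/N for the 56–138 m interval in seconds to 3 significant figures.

1.36 × 10³ s

ΔT = -2.7 K, ΔS = -0.16 psu (deep − shallow).
Δρ/ρ₀ = −αΔT + βΔS = 2.97 × 10⁻⁴ − 1.184 × 10⁻⁴ = 1.786 × 10⁻⁴, so Δρ ≈ 0.1832 kg m⁻³.
N² = (g/ρ₀)·Δρ/Δz = g·(Δρ/ρ₀)/Δz = 9.8 × 1.786 × 10⁻⁴ / 82 = 2.1345 × 10⁻⁵ s⁻².
N = √(2.1345 × 10⁻⁵) = 4.6201 × 10⁻³ rad s⁻¹ → T = 2π/N = 1.3600 × 10³ s ≈ 1.36 × 10³ s.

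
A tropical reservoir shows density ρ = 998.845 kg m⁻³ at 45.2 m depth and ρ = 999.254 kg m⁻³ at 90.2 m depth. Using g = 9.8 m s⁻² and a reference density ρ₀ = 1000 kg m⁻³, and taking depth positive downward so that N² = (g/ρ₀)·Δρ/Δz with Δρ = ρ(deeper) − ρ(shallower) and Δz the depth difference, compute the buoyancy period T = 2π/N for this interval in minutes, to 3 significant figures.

11.1 min

Δρ = 999.254 − 998.845 = 0.409 kg m⁻³ over Δz = 90.2 − 45.2 = 45 m.
N² = (9.8/1000) × (0.409/45) = 8.9071 × 10⁻⁵ s⁻².
N = √(8.9071 × 10⁻⁵) = 9.4377 × 10⁻³ rad s⁻¹, so T = 2π/N = 665.75 s = 11.096 min ≈ 11.1 min.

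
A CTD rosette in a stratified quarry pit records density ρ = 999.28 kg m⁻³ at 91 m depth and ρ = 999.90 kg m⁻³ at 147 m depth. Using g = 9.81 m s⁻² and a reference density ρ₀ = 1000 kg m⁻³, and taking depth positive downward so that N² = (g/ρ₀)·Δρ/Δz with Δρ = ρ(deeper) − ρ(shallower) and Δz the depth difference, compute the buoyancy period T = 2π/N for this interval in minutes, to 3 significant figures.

Δρ = 999.90 − 999.28 = 0.62 kg m⁻³ over Δz = 147 − 91 = 56 m.
N² = (9.81/1000) × (0.62/56) = 1.0861 × 10⁻⁴ s⁻².
N = √(1.0861 × 10⁻⁴) = 0.010422 rad s⁻¹, so T = 2π/N = 602.88 s = 10.048 min ≈ 10.0 min.

10.0 min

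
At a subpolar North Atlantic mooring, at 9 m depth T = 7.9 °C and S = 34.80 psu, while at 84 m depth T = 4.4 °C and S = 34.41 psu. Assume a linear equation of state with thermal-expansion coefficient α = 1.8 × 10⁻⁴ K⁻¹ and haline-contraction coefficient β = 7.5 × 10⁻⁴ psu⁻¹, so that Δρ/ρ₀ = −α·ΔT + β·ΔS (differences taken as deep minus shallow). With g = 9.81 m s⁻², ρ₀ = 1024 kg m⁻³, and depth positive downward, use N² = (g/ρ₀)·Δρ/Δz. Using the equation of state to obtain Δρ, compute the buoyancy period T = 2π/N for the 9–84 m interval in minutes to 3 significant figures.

15.8 min

ΔT = -3.5 K, ΔS = -0.39 psu (deep − shallow).
Δρ/ρ₀ = −αΔT + βΔS = 6.30 × 10⁻⁴ − 2.925 × 10⁻⁴ = 3.375 × 10⁻⁴, so Δρ ≈ 0.3456 kg m⁻³.
N² = (g/ρ₀)·Δρ/Δz = g·(Δρ/ρ₀)/Δz = 9.81 × 3.375 × 10⁻⁴ / 75 = 4.4145 × 10⁻⁵ s⁻².
N = √(4.4145 × 10⁻⁵) = 6.6442 × 10⁻³ rad s⁻¹ → T = 2π/N = 945.66 s = 15.761 min ≈ 15.8 min.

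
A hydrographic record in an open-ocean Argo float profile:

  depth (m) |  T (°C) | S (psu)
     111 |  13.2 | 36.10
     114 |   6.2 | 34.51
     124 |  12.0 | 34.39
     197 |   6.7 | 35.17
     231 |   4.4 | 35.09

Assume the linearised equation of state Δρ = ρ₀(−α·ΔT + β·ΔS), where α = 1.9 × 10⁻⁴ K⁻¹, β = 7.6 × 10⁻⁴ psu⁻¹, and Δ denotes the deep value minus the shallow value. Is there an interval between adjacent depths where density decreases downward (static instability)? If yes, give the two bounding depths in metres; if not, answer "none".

114–124 m

Evaluate Δρ/ρ₀ = −αΔT + βΔS across each adjacent pair:
  111–114 m: −αΔT+βΔS = −(1.9 × 10⁻⁴)(-7.0)+(7.6 × 10⁻⁴)(-1.59) = 1.2 × 10⁻⁴ → stable
  114–124 m: −αΔT+βΔS = −(1.9 × 10⁻⁴)(+5.8)+(7.6 × 10⁻⁴)(-0.12) = -1.2 × 10⁻³ → UNSTABLE
  124–197 m: −αΔT+βΔS = −(1.9 × 10⁻⁴)(-5.3)+(7.6 × 10⁻⁴)(+0.78) = 1.6 × 10⁻³ → stable
  197–231 m: −αΔT+βΔS = −(1.9 × 10⁻⁴)(-2.3)+(7.6 × 10⁻⁴)(-0.08) = 3.8 × 10⁻⁴ → stable
The 114–124 m interval has Δρ < 0: lighter water underlies denser water.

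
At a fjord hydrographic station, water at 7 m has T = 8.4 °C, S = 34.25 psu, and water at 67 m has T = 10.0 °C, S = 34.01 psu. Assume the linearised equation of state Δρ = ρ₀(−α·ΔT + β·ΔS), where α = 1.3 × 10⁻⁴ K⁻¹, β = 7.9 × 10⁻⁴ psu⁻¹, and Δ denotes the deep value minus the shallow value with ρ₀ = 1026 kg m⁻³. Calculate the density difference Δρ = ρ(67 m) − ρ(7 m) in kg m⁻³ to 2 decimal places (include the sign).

ΔT = +1.6 K, ΔS = -0.24 psu (deep − shallow).
Δρ/ρ₀ = −(1.3 × 10⁻⁴)(+1.6) + (7.9 × 10⁻⁴)(-0.24) = -3.976 × 10⁻⁴.
Δρ = 1026 × (-3.976 × 10⁻⁴) = -0.41 kg m⁻³.
Negative Δρ: lighter below, statically unstable.

-0.41 kg m⁻³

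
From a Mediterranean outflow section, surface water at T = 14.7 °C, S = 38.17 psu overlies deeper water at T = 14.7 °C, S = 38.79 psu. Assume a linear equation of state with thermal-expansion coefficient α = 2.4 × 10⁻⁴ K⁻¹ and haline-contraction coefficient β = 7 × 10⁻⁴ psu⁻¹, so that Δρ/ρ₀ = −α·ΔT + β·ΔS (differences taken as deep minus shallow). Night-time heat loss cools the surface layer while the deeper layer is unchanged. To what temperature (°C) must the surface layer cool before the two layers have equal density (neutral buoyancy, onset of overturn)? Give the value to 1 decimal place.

12.9 °C

Neutral buoyancy requires Δρ = 0, i.e. −α(T_deep − T_surf′) + β(S_deep − S_surf) = 0.
T_surf′ = T_deep − (β/α)·ΔS = 14.7 − (7 × 10⁻⁴/2.4 × 10⁻⁴)·(+0.62) = 12.892 °C.
Cooling required: 14.7 − (12.892) = 1.808 °C.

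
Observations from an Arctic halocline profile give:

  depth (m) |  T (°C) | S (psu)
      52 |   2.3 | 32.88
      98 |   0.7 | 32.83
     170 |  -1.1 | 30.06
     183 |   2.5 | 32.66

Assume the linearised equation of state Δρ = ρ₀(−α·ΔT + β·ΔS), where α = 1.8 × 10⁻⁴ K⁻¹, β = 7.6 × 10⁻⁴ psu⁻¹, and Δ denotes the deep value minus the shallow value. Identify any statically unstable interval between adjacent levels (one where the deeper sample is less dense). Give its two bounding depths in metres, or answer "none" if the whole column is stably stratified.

98–170 m

Evaluate Δρ/ρ₀ = −αΔT + βΔS across each adjacent pair:
  52–98 m: −αΔT+βΔS = −(1.8 × 10⁻⁴)(-1.6)+(7.6 × 10⁻⁴)(-0.05) = 2.5 × 10⁻⁴ → stable
  98–170 m: −αΔT+βΔS = −(1.8 × 10⁻⁴)(-1.8)+(7.6 × 10⁻⁴)(-2.77) = -1.8 × 10⁻³ → UNSTABLE
  170–183 m: −αΔT+βΔS = −(1.8 × 10⁻⁴)(+3.6)+(7.6 × 10⁻⁴)(+2.60) = 1.3 × 10⁻³ → stable
The 98–170 m interval has Δρ < 0: lighter water underlies denser water.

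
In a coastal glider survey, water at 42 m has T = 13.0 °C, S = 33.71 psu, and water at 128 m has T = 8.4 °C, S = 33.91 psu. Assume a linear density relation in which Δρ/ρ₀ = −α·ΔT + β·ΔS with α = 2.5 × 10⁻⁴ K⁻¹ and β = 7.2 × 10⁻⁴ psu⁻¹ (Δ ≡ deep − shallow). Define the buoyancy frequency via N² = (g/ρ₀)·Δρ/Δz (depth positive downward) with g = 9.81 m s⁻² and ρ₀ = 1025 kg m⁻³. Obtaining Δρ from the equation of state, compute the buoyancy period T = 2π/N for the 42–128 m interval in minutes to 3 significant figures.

ΔT = -4.6 K, ΔS = +0.20 psu (deep − shallow).
Δρ/ρ₀ = −αΔT + βΔS = 1.15 × 10⁻³ + 1.44 × 10⁻⁴ = 1.294 × 10⁻³, so Δρ ≈ 1.326 kg m⁻³.
N² = (g/ρ₀)·Δρ/Δz = g·(Δρ/ρ₀)/Δz = 9.81 × 1.294 × 10⁻³ / 86 = 1.4761 × 10⁻⁴ s⁻².
N = √(1.4761 × 10⁻⁴) = 0.012149 rad s⁻¹ → T = 2π/N = 517.18 s = 8.6197 min ≈ 8.62 min.

8.62 min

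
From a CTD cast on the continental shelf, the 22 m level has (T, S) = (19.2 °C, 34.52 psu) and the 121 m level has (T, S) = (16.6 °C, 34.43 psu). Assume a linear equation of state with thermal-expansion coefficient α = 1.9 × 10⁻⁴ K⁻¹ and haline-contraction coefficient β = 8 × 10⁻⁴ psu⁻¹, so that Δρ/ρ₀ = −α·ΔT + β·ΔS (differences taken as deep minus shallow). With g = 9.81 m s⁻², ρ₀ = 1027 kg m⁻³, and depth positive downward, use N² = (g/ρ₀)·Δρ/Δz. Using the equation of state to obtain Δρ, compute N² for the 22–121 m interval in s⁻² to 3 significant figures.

4.18 × 10⁻⁵ s⁻²

ΔT = -2.6 K, ΔS = -0.09 psu (deep − shallow).
Δρ/ρ₀ = −αΔT + βΔS = 4.94 × 10⁻⁴ − 7.20 × 10⁻⁵ = 4.22 × 10⁻⁴, so Δρ ≈ 0.4334 kg m⁻³.
N² = (g/ρ₀)·Δρ/Δz = g·(Δρ/ρ₀)/Δz = 9.81 × 4.22 × 10⁻⁴ / 99 = 4.1816 × 10⁻⁵ s⁻² ≈ 4.18 × 10⁻⁵ s⁻².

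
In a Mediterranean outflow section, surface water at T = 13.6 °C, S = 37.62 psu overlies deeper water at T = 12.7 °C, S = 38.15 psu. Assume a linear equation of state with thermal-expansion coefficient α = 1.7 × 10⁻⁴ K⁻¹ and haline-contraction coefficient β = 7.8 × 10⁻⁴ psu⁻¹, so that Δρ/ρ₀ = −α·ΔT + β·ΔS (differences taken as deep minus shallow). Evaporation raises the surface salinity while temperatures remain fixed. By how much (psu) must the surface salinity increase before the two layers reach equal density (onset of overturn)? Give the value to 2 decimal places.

0.73 psu

Neutral buoyancy requires −α(T_deep − T_surf) + β(S_deep − S_surf′) = 0.
S_surf′ = S_deep − (α/β)·ΔT = 38.15 − (1.7 × 10⁻⁴/7.8 × 10⁻⁴)·(-0.9) = 38.3462 psu.
Increase required: 38.3462 − 37.62 = 0.7262 psu.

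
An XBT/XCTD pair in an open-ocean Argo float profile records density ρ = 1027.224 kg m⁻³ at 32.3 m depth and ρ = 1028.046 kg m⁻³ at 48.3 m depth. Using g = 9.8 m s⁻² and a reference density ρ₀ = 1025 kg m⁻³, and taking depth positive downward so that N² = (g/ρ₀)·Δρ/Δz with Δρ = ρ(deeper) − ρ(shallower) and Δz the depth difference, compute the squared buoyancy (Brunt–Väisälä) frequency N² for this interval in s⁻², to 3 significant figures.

4.91 × 10⁻⁴ s⁻²

Δρ = 1028.046 − 1027.224 = 0.822 kg m⁻³ over Δz = 48.3 − 32.3 = 16 m.
N² = (9.8/1025) × (0.822/16) = 4.9120 × 10⁻⁴ s⁻² ≈ 4.91 × 10⁻⁴ s⁻².
N² > 0, so the interval is statically stable.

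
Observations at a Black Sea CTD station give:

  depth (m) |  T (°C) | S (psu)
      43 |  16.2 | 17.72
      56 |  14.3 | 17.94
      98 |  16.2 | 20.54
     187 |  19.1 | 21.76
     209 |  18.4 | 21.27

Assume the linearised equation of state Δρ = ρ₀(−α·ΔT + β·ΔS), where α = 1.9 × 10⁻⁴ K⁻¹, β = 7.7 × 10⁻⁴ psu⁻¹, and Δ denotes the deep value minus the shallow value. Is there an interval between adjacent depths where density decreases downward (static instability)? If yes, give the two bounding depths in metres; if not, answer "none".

187–209 m

Evaluate Δρ/ρ₀ = −αΔT + βΔS across each adjacent pair:
  43–56 m: −αΔT+βΔS = −(1.9 × 10⁻⁴)(-1.9)+(7.7 × 10⁻⁴)(+0.22) = 5.3 × 10⁻⁴ → stable
  56–98 m: −αΔT+βΔS = −(1.9 × 10⁻⁴)(+1.9)+(7.7 × 10⁻⁴)(+2.60) = 1.6 × 10⁻³ → stable
  98–187 m: −αΔT+βΔS = −(1.9 × 10⁻⁴)(+2.9)+(7.7 × 10⁻⁴)(+1.22) = 3.9 × 10⁻⁴ → stable
  187–209 m: −αΔT+βΔS = −(1.9 × 10⁻⁴)(-0.7)+(7.7 × 10⁻⁴)(-0.49) = -2.4 × 10⁻⁴ → UNSTABLE
The 187–209 m interval has Δρ < 0: lighter water underlies denser water.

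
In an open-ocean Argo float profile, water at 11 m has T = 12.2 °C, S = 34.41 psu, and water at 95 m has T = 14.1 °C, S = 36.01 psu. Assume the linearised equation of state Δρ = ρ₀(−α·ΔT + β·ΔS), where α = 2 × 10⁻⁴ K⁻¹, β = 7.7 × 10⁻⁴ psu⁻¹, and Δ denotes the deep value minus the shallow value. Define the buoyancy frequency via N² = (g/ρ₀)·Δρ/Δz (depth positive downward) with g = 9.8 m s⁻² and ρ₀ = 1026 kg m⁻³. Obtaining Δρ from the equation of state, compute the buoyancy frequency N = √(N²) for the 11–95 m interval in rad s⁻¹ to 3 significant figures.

9.97 × 10⁻³ rad s⁻¹

ΔT = +1.9 K, ΔS = +1.60 psu (deep − shallow).
Δρ/ρ₀ = −αΔT + βΔS = -3.80 × 10⁻⁴ + 1.232 × 10⁻³ = 8.52 × 10⁻⁴, so Δρ ≈ 0.8742 kg m⁻³.
N² = (g/ρ₀)·Δρ/Δz = g·(Δρ/ρ₀)/Δz = 9.8 × 8.52 × 10⁻⁴ / 84 = 9.9400 × 10⁻⁵ s⁻².
N = √(9.9400 × 10⁻⁵) = 9.9700 × 10⁻³ rad s⁻¹ ≈ 9.97 × 10⁻³ rad s⁻¹.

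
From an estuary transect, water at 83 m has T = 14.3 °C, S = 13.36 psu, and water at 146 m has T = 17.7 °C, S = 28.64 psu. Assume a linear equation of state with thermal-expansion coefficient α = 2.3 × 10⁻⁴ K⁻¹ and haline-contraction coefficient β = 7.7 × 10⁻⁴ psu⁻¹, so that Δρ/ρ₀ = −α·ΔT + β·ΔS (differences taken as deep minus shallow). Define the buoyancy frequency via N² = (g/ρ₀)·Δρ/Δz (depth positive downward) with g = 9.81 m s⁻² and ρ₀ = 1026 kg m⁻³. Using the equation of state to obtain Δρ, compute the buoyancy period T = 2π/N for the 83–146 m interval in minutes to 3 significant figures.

2.53 min

ΔT = +3.4 K, ΔS = +15.28 psu (deep − shallow).
Δρ/ρ₀ = −αΔT + βΔS = -7.82 × 10⁻⁴ + 0.0117656 = 0.0109836, so Δρ ≈ 11.27 kg m⁻³.
N² = (g/ρ₀)·Δρ/Δz = g·(Δρ/ρ₀)/Δz = 9.81 × 0.0109836 / 63 = 1.7103 × 10⁻³ s⁻².
N = √(1.7103 × 10⁻³) = 0.041356 rad s⁻¹ → T = 2π/N = 151.93 s = 2.5322 min ≈ 2.53 min.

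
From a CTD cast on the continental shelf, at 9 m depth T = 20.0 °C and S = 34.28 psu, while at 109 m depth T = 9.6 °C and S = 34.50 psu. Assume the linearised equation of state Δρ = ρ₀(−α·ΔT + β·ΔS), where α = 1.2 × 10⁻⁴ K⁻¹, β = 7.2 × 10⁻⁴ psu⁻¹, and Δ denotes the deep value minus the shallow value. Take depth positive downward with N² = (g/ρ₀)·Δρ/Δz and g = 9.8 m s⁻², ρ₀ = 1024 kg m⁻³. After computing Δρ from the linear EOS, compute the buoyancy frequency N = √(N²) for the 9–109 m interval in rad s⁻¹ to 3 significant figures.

ΔT = -10.4 K, ΔS = +0.22 psu (deep − shallow).
Δρ/ρ₀ = −αΔT + βΔS = 1.248 × 10⁻³ + 1.584 × 10⁻⁴ = 1.4064 × 10⁻³, so Δρ ≈ 1.440 kg m⁻³.
N² = (g/ρ₀)·Δρ/Δz = g·(Δρ/ρ₀)/Δz = 9.8 × 1.4064 × 10⁻³ / 100 = 1.3783 × 10⁻⁴ s⁻².
N = √(1.3783 × 10⁻⁴) = 0.011740 rad s⁻¹ ≈ 0.0117 rad s⁻¹.

0.0117 rad s⁻¹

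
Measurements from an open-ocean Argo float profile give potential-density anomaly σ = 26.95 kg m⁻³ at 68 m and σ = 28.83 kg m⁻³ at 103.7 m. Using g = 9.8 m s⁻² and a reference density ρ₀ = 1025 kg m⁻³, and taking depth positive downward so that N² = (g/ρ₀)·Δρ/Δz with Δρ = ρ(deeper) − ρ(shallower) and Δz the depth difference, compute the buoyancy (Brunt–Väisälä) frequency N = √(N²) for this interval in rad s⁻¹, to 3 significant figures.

Δρ = 1028.83 − 1026.95 = 1.88 kg m⁻³ over Δz = 103.7 − 68 = 35.7 m.
N² = (9.8/1025) × (1.88/35.7) = 5.0349 × 10⁻⁴ s⁻².
N = √(5.0349 × 10⁻⁴) = 0.022439 rad s⁻¹ ≈ 0.0224 rad s⁻¹.

0.0224 rad s⁻¹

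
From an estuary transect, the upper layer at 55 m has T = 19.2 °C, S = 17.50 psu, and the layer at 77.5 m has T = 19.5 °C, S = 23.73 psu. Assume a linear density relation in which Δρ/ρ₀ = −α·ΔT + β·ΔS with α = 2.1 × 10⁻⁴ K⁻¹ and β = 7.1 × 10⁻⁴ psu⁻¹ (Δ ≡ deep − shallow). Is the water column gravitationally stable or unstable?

stable

ΔT = 19.5 − 19.2 = +0.3 K and ΔS = 23.73 − 17.50 = +6.23 psu (deep − shallow).
−αΔT = -6.30 × 10⁻⁵; βΔS = 4.4233 × 10⁻³; sum Δρ/ρ₀ = 4.3603 × 10⁻³.
Δρ/ρ₀ > 0, so Δρ > 0: deeper water is denser → statically stable.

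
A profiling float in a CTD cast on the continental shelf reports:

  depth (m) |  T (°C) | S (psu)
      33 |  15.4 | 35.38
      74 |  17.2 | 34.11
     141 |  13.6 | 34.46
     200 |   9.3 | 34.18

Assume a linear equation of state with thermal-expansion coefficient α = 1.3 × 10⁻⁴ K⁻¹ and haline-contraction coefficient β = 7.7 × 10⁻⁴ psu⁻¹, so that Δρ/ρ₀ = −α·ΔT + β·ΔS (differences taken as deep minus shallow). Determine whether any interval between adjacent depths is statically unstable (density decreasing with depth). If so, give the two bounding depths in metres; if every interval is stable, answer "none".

33–74 m

Evaluate Δρ/ρ₀ = −αΔT + βΔS across each adjacent pair:
  33–74 m: −αΔT+βΔS = −(1.3 × 10⁻⁴)(+1.8)+(7.7 × 10⁻⁴)(-1.27) = -1.2 × 10⁻³ → UNSTABLE
  74–141 m: −αΔT+βΔS = −(1.3 × 10⁻⁴)(-3.6)+(7.7 × 10⁻⁴)(+0.35) = 7.4 × 10⁻⁴ → stable
  141–200 m: −αΔT+βΔS = −(1.3 × 10⁻⁴)(-4.3)+(7.7 × 10⁻⁴)(-0.28) = 3.4 × 10⁻⁴ → stable
The 33–74 m interval has Δρ < 0: lighter water underlies denser water.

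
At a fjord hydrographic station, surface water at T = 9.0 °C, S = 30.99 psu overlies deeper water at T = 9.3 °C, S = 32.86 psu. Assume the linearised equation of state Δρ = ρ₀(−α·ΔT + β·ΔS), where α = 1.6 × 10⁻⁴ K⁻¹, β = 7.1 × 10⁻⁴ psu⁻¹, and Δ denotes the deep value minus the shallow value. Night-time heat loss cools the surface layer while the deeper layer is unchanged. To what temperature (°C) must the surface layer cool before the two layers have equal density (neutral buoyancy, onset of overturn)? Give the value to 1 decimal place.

Neutral buoyancy requires Δρ = 0, i.e. −α(T_deep − T_surf′) + β(S_deep − S_surf) = 0.
T_surf′ = T_deep − (β/α)·ΔS = 9.3 − (7.1 × 10⁻⁴/1.6 × 10⁻⁴)·(+1.87) = 1.002 °C.
Cooling required: 9.0 − (1.002) = 7.998 °C.

1.0 °C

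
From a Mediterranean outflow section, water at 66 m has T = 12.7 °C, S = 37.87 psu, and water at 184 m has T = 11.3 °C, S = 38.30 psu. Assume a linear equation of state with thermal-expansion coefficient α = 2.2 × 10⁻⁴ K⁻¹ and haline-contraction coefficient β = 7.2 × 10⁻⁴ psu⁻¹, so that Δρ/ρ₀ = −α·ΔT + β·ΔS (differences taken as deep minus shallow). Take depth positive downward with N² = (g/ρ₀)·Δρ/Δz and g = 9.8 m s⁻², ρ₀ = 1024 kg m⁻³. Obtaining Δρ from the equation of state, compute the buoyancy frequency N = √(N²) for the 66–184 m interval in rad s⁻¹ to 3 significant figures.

7.16 × 10⁻³ rad s⁻¹

ΔT = -1.4 K, ΔS = +0.43 psu (deep − shallow).
Δρ/ρ₀ = −αΔT + βΔS = 3.08 × 10⁻⁴ + 3.096 × 10⁻⁴ = 6.176 × 10⁻⁴, so Δρ ≈ 0.6324 kg m⁻³.
N² = (g/ρ₀)·Δρ/Δz = g·(Δρ/ρ₀)/Δz = 9.8 × 6.176 × 10⁻⁴ / 118 = 5.1292 × 10⁻⁵ s⁻².
N = √(5.1292 × 10⁻⁵) = 7.1618 × 10⁻³ rad s⁻¹ ≈ 7.16 × 10⁻³ rad s⁻¹.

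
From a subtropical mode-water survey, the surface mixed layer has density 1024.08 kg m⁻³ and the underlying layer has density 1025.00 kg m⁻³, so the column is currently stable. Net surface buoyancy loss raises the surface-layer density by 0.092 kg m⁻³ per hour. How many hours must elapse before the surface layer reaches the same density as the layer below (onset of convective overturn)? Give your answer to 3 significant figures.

10.0 hours

Density deficit of the surface layer: 1025.00 − 1024.08 = 0.92 kg m⁻³.
Required change = 0.92 / 0.092 = 10.0 hours.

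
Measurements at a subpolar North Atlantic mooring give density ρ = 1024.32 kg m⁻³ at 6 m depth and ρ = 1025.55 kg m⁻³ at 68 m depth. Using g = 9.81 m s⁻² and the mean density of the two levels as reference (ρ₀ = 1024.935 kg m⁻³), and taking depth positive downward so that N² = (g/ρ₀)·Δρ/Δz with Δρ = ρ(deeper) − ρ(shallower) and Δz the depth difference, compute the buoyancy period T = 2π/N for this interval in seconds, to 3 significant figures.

Δρ = 1025.55 − 1024.32 = 1.23 kg m⁻³ over Δz = 68 − 6 = 62 m.
N² = (9.81/1024.935) × (1.23/62) = 1.8988 × 10⁻⁴ s⁻².
N = √(1.8988 × 10⁻⁴) = 0.013780 rad s⁻¹, so T = 2π/N = 455.96 s ≈ 456 s.

456 s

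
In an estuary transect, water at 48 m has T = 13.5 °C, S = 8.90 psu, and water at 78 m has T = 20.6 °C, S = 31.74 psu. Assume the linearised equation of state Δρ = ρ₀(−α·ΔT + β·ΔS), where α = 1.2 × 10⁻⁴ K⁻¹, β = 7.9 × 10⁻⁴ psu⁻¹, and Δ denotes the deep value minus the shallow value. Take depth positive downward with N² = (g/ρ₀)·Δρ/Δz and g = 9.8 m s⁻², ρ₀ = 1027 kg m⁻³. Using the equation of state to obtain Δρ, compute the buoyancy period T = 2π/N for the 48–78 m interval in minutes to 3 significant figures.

ΔT = +7.1 K, ΔS = +22.84 psu (deep − shallow).
Δρ/ρ₀ = −αΔT + βΔS = -8.52 × 10⁻⁴ + 0.0180436 = 0.0171916, so Δρ ≈ 17.66 kg m⁻³.
N² = (g/ρ₀)·Δρ/Δz = g·(Δρ/ρ₀)/Δz = 9.8 × 0.0171916 / 30 = 5.6159 × 10⁻³ s⁻².
N = √(5.6159 × 10⁻³) = 0.074939 rad s⁻¹ → T = 2π/N = 83.844 s = 1.3974 min ≈ 1.40 min.

1.40 min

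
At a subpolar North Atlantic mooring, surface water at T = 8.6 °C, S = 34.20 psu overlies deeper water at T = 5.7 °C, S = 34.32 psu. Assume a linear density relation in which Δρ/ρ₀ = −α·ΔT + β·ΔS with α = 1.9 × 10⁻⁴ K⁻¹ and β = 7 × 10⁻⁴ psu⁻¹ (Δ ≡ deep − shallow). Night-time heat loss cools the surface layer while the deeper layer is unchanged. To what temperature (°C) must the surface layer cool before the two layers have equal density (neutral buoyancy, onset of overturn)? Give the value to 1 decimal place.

5.3 °C

Neutral buoyancy requires Δρ = 0, i.e. −α(T_deep − T_surf′) + β(S_deep − S_surf) = 0.
T_surf′ = T_deep − (β/α)·ΔS = 5.7 − (7 × 10⁻⁴/1.9 × 10⁻⁴)·(+0.12) = 5.258 °C.
Cooling required: 8.6 − (5.258) = 3.342 °C.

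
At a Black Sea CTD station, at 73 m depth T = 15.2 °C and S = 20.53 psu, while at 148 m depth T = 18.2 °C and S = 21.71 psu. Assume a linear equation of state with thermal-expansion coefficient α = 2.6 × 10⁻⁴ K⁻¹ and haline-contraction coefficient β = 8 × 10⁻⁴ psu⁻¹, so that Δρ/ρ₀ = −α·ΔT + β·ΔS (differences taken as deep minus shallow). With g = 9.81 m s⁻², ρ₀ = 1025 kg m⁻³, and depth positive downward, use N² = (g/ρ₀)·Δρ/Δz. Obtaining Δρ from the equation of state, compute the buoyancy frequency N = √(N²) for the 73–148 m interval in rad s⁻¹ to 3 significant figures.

4.63 × 10⁻³ rad s⁻¹

ΔT = +3.0 K, ΔS = +1.18 psu (deep − shallow).
Δρ/ρ₀ = −αΔT + βΔS = -7.80 × 10⁻⁴ + 9.44 × 10⁻⁴ = 1.64 × 10⁻⁴, so Δρ ≈ 0.1681 kg m⁻³.
N² = (g/ρ₀)·Δρ/Δz = g·(Δρ/ρ₀)/Δz = 9.81 × 1.64 × 10⁻⁴ / 75 = 2.1451 × 10⁻⁵ s⁻².
N = √(2.1451 × 10⁻⁵) = 4.6315 × 10⁻³ rad s⁻¹ ≈ 4.63 × 10⁻³ rad s⁻¹.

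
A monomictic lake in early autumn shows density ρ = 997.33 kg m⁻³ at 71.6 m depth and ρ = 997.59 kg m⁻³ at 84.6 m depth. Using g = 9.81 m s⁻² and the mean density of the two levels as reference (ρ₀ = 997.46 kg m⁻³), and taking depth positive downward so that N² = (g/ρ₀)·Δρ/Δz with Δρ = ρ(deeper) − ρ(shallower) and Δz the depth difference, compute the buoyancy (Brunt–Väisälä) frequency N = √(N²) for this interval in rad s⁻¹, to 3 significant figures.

0.0140 rad s⁻¹

Δρ = 997.59 − 997.33 = 0.26 kg m⁻³ over Δz = 84.6 − 71.6 = 13 m.
N² = (9.81/997.46) × (0.26/13) = 1.9670 × 10⁻⁴ s⁻².
N = √(1.9670 × 10⁻⁴) = 0.014025 rad s⁻¹ ≈ 0.0140 rad s⁻¹.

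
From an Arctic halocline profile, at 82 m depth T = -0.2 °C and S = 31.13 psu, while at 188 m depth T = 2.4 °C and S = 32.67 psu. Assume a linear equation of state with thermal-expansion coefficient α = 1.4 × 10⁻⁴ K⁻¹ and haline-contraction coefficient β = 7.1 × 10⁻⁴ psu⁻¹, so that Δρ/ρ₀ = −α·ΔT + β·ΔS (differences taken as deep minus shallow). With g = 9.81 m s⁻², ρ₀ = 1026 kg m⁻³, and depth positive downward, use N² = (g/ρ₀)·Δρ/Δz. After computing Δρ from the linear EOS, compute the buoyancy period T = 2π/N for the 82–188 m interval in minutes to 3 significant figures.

ΔT = +2.6 K, ΔS = +1.54 psu (deep − shallow).
Δρ/ρ₀ = −αΔT + βΔS = -3.64 × 10⁻⁴ + 1.0934 × 10⁻³ = 7.294 × 10⁻⁴, so Δρ ≈ 0.7484 kg m⁻³.
N² = (g/ρ₀)·Δρ/Δz = g·(Δρ/ρ₀)/Δz = 9.81 × 7.294 × 10⁻⁴ / 106 = 6.7504 × 10⁻⁵ s⁻².
N = √(6.7504 × 10⁻⁵) = 8.2161 × 10⁻³ rad s⁻¹ → T = 2π/N = 764.74 s = 12.746 min ≈ 12.7 min.

12.7 min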